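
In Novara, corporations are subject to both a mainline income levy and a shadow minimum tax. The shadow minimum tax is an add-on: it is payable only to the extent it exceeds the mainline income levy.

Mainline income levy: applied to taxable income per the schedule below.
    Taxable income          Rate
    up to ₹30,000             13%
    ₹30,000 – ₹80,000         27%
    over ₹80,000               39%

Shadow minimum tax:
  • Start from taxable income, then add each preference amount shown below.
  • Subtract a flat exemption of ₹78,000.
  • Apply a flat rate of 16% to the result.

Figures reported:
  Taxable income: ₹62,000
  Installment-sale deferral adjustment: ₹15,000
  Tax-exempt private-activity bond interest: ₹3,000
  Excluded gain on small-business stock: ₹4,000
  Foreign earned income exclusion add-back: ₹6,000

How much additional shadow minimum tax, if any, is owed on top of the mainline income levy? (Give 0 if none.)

₹0

Mainline income levy:
  ₹30,000 × 13% = ₹3,900
  ₹32,000 × 27% = ₹8,640
  → ₹12,540

Shadow minimum tax:
  Adjusted income: ₹62,000 + ₹15,000 + ₹3,000 + ₹4,000 + ₹6,000 = ₹90,000
  Less exemption ₹78,000 → base ₹12,000
  ₹12,000 × 16% = ₹1,920

₹1,920 ≤ ₹12,540, so no add-on is due.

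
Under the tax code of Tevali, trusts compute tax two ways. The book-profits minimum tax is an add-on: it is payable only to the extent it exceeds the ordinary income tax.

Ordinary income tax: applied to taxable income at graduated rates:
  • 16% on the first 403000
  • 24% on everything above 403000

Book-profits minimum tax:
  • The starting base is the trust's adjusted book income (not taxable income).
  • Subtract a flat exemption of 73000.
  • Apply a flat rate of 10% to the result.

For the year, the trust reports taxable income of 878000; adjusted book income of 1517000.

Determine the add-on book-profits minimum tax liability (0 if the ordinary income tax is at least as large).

Ordinary income tax:
  403000 × 16% = 64480
  475000 × 24% = 114000
  → 178480

Book-profits minimum tax:
  Base (adjusted book income): 1517000
  Less exemption 73000 → base 1444000
  1444000 × 10% = 144400

144400 ≤ 178480, so no add-on is due.

0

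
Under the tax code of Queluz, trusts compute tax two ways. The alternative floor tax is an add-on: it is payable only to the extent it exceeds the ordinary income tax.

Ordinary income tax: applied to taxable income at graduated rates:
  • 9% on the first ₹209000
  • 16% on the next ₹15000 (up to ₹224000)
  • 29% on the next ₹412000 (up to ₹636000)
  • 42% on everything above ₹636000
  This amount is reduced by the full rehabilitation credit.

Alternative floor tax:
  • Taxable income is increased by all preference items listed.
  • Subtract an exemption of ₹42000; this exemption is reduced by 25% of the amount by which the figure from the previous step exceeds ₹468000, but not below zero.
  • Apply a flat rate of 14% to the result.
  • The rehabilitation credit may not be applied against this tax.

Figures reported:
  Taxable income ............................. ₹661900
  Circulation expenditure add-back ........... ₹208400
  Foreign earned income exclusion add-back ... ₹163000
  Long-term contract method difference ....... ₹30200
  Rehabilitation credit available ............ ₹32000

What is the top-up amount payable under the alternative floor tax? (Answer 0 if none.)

Alternative floor tax:
  Adjusted income: ₹661900 + ₹208400 + ₹163000 + ₹30200 = ₹1063500
  Exemption: 25% × (₹1063500 − ₹468000) = ₹148875 ≥ ₹42000, so the exemption is fully phased out
  Base: ₹1063500 − ₹0 = ₹1063500
  ₹1063500 × 14% = ₹148890

Ordinary income tax:
  ₹209000 × 9% = ₹18810
  ₹15000 × 16% = ₹2400
  ₹412000 × 29% = ₹119480
  ₹25900 × 42% = ₹10878
  → ₹151568
  Less rehabilitation credit ₹32000 → ₹119568

Excess of alternative floor tax over ordinary income tax: ₹148890 − ₹119568 = ₹29322.

₹29322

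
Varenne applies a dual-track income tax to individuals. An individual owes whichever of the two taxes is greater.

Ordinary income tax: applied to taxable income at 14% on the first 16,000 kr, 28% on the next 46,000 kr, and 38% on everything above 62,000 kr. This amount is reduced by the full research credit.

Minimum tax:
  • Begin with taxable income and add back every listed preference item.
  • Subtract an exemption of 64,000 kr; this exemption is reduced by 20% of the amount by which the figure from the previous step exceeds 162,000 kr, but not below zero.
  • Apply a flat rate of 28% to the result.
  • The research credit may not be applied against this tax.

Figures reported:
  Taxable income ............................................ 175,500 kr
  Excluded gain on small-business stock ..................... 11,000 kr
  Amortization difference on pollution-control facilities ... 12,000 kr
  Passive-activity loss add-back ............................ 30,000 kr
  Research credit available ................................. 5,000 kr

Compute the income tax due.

Ordinary income tax:
  16,000 kr × 14% = 2,240 kr
  46,000 kr × 28% = 12,880 kr
  113,500 kr × 38% = 43,130 kr
  → 58,250 kr
  Less research credit 5,000 kr → 53,250 kr

Minimum tax:
  Adjusted income: 175,500 kr + 11,000 kr + 12,000 kr + 30,000 kr = 228,500 kr
  Exemption: 64,000 kr − 20% × (228,500 kr − 162,000 kr) = 64,000 kr − 13,300 kr = 50,700 kr
  Base: 228,500 kr − 50,700 kr = 177,800 kr
  177,800 kr × 28% = 49,784 kr

53,250 kr > 49,784 kr, so the ordinary income tax governs.

53,250 kr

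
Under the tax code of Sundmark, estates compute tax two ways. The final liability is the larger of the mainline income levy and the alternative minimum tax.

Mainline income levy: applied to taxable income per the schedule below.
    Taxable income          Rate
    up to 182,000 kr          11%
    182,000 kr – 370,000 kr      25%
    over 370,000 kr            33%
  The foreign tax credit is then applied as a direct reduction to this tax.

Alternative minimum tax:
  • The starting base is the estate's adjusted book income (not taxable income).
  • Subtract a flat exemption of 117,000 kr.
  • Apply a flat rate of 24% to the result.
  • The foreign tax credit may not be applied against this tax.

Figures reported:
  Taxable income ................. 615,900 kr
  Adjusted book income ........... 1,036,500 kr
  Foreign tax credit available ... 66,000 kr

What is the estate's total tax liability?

Mainline income levy:
  182,000 kr × 11% = 20,020 kr
  188,000 kr × 25% = 47,000 kr
  245,900 kr × 33% = 81,147 kr
  → 148,167 kr
  Less foreign tax credit 66,000 kr → 82,167 kr

Alternative minimum tax:
  Base (adjusted book income): 1,036,500 kr
  Less exemption 117,000 kr → base 919,500 kr
  919,500 kr × 24% = 220,680 kr

220,680 kr > 82,167 kr, so the alternative minimum tax is the binding amount.

220,680 kr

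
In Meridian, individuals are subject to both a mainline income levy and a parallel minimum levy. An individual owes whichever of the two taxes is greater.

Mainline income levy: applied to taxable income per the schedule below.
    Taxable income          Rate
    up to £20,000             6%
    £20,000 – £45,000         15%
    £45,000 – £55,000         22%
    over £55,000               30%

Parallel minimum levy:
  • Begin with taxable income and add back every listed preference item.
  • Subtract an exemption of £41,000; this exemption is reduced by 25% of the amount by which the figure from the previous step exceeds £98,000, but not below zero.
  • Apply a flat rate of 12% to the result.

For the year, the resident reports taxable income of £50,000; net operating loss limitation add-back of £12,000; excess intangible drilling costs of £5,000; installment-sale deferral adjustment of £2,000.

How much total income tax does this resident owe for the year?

Mainline income levy:
  £20,000 × 6% = £1,200
  £25,000 × 15% = £3,750
  £5,000 × 22% = £1,100
  → £6,050

Parallel minimum levy:
  Adjusted income: £50,000 + £12,000 + £5,000 + £2,000 = £69,000
  Exemption: £69,000 ≤ £98,000, so full £41,000 applies
  Base: £69,000 − £41,000 = £28,000
  £28,000 × 12% = £3,360

£6,050 > £3,360, so the mainline income levy governs.

£6,050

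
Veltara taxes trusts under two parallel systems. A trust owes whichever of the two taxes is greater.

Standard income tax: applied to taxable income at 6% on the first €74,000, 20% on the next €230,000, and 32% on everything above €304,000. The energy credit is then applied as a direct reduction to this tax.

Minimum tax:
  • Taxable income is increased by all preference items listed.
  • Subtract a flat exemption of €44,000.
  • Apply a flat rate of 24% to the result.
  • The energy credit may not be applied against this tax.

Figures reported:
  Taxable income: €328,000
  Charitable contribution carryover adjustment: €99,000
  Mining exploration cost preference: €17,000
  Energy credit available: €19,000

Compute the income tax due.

Minimum tax:
  Adjusted income: €328,000 + €99,000 + €17,000 = €444,000
  Less exemption €44,000 → base €400,000
  €400,000 × 24% = €96,000

Standard income tax:
  €74,000 × 6% = €4,440
  €230,000 × 20% = €46,000
  €24,000 × 32% = €7,680
  → €58,120
  Less energy credit €19,000 → €39,120

€96,000 > €39,120, so the minimum tax is the binding amount.

€96,000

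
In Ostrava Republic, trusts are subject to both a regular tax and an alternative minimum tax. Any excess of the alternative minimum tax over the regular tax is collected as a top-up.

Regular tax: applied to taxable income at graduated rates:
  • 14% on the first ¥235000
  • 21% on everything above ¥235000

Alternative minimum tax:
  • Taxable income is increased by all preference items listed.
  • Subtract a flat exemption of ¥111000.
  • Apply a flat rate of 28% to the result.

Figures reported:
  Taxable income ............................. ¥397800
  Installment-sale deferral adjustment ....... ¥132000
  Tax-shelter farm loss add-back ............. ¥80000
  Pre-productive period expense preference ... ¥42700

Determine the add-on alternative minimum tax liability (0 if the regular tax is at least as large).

Regular tax:
  ¥235000 × 14% = ¥32900
  ¥162800 × 21% = ¥34188
  → ¥67088

Alternative minimum tax:
  Adjusted income: ¥397800 + ¥132000 + ¥80000 + ¥42700 = ¥652500
  Less exemption ¥111000 → base ¥541500
  ¥541500 × 28% = ¥151620

Excess of alternative minimum tax over regular tax: ¥151620 − ¥67088 = ¥84532.

¥84532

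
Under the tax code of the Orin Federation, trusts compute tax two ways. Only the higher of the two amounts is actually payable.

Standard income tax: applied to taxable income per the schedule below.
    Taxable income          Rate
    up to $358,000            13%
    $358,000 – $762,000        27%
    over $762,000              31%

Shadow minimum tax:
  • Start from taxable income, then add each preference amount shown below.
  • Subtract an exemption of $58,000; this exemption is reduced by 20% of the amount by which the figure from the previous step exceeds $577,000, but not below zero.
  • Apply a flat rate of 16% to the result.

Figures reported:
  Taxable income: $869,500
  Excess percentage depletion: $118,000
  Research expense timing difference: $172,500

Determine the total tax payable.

$188,945

Shadow minimum tax:
  Adjusted income: $869,500 + $118,000 + $172,500 = $1,160,000
  Exemption: 20% × ($1,160,000 − $577,000) = $116,600 ≥ $58,000, so the exemption is fully phased out
  Base: $1,160,000 − $0 = $1,160,000
  $1,160,000 × 16% = $185,600

Standard income tax:
  $358,000 × 13% = $46,540
  $404,000 × 27% = $109,080
  $107,500 × 31% = $33,325
  → $188,945

$188,945 > $185,600, so the standard income tax governs.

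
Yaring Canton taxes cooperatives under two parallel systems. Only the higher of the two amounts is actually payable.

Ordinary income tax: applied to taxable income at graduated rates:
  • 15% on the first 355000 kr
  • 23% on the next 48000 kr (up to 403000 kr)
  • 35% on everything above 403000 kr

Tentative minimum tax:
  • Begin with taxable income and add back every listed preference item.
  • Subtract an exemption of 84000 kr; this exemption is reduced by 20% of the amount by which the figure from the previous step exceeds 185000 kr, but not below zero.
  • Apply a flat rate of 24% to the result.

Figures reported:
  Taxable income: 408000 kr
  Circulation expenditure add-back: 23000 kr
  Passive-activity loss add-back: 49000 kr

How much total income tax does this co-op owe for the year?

109200 kr

Tentative minimum tax:
  Adjusted income: 408000 kr + 23000 kr + 49000 kr = 480000 kr
  Exemption: 84000 kr − 20% × (480000 kr − 185000 kr) = 84000 kr − 59000 kr = 25000 kr
  Base: 480000 kr − 25000 kr = 455000 kr
  455000 kr × 24% = 109200 kr

Ordinary income tax:
  355000 kr × 15% = 53250 kr
  48000 kr × 23% = 11040 kr
  5000 kr × 35% = 1750 kr
  → 66040 kr

109200 kr > 66040 kr, so the tentative minimum tax is the binding amount.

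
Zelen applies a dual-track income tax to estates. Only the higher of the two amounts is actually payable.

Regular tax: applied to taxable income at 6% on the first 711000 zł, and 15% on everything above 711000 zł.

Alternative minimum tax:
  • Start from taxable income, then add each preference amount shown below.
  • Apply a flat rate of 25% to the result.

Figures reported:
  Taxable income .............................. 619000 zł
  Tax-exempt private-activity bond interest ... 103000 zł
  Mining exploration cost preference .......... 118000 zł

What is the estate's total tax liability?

Regular tax:
  619000 zł × 6% = 37140 zł

Alternative minimum tax:
  Adjusted income: 619000 zł + 103000 zł + 118000 zł = 840000 zł
  840000 zł × 25% = 210000 zł

210000 zł > 37140 zł, so the alternative minimum tax is the binding amount.

210000 zł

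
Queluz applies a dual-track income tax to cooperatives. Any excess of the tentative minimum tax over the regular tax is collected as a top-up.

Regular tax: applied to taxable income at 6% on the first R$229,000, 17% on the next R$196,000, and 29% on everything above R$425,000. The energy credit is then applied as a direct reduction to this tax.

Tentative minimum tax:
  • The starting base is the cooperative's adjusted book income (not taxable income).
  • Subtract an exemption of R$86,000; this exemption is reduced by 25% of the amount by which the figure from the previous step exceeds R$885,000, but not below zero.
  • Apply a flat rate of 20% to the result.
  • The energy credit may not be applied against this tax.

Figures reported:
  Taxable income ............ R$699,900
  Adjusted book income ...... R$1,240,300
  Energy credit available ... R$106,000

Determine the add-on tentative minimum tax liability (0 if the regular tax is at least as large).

Regular tax:
  R$229,000 × 6% = R$13,740
  R$196,000 × 17% = R$33,320
  R$274,900 × 29% = R$79,721
  → R$126,781
  Less energy credit R$106,000 → R$20,781

Tentative minimum tax:
  Base (adjusted book income): R$1,240,300
  Exemption: 25% × (R$1,240,300 − R$885,000) = R$88,825 ≥ R$86,000, so the exemption is fully phased out
  Base: R$1,240,300 − R$0 = R$1,240,300
  R$1,240,300 × 20% = R$248,060

Excess of tentative minimum tax over regular tax: R$248,060 − R$20,781 = R$227,279.

R$227,279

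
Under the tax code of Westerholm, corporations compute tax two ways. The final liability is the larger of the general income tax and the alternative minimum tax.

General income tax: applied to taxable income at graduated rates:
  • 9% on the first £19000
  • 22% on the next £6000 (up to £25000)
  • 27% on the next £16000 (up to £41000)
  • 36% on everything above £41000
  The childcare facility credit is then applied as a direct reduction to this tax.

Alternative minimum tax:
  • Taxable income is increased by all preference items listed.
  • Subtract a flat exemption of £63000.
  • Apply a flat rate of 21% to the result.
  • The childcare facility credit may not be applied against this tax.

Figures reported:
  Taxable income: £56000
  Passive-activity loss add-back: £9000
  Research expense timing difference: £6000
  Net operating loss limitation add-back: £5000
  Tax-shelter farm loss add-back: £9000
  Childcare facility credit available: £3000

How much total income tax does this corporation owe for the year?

£9750

General income tax:
  £19000 × 9% = £1710
  £6000 × 22% = £1320
  £16000 × 27% = £4320
  £15000 × 36% = £5400
  → £12750
  Less childcare facility credit £3000 → £9750

Alternative minimum tax:
  Adjusted income: £56000 + £9000 + £6000 + £5000 + £9000 = £85000
  Less exemption £63000 → base £22000
  £22000 × 21% = £4620

£9750 > £4620, so the general income tax governs.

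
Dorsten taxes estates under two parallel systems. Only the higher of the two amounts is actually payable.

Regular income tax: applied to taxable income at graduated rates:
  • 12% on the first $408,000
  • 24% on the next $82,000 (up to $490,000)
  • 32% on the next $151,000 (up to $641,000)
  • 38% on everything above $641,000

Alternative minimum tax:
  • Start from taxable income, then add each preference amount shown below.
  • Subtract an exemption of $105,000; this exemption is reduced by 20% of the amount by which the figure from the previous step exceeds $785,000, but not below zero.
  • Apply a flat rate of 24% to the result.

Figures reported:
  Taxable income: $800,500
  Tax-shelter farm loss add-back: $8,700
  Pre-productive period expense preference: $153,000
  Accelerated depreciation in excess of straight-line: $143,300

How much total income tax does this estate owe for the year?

Regular income tax:
  $408,000 × 12% = $48,960
  $82,000 × 24% = $19,680
  $151,000 × 32% = $48,320
  $159,500 × 38% = $60,610
  → $177,570

Alternative minimum tax:
  Adjusted income: $800,500 + $8,700 + $153,000 + $143,300 = $1,105,500
  Exemption: $105,000 − 20% × ($1,105,500 − $785,000) = $105,000 − $64,100 = $40,900
  Base: $1,105,500 − $40,900 = $1,064,600
  $1,064,600 × 24% = $255,504

$255,504 > $177,570, so the alternative minimum tax is the binding amount.

$255,504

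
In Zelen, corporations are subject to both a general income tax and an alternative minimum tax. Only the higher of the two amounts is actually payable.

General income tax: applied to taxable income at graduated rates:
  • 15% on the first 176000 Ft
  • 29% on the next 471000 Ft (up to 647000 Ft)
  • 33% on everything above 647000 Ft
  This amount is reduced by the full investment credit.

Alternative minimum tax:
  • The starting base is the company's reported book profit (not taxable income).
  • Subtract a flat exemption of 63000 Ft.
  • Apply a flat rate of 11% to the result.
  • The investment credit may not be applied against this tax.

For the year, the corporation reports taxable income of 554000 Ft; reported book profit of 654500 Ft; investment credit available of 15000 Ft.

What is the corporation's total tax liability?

121020 Ft

Alternative minimum tax:
  Base (reported book profit): 654500 Ft
  Less exemption 63000 Ft → base 591500 Ft
  591500 Ft × 11% = 65065 Ft

General income tax:
  176000 Ft × 15% = 26400 Ft
  378000 Ft × 29% = 109620 Ft
  → 136020 Ft
  Less investment credit 15000 Ft → 121020 Ft

121020 Ft > 65065 Ft, so the general income tax governs.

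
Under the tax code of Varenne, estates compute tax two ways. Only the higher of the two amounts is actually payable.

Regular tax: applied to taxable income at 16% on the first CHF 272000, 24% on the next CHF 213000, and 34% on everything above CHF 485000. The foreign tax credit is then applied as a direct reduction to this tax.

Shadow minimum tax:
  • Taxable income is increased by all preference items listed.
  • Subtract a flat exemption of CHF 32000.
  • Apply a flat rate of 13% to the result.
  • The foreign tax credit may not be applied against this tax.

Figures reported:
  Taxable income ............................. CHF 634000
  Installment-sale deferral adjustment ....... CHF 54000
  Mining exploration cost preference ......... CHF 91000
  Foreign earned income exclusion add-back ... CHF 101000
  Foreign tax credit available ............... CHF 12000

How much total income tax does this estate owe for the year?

CHF 133300

Shadow minimum tax:
  Adjusted income: CHF 634000 + CHF 54000 + CHF 91000 + CHF 101000 = CHF 880000
  Less exemption CHF 32000 → base CHF 848000
  CHF 848000 × 13% = CHF 110240

Regular tax:
  CHF 272000 × 16% = CHF 43520
  CHF 213000 × 24% = CHF 51120
  CHF 149000 × 34% = CHF 50660
  → CHF 145300
  Less foreign tax credit CHF 12000 → CHF 133300

CHF 133300 > CHF 110240, so the regular tax governs.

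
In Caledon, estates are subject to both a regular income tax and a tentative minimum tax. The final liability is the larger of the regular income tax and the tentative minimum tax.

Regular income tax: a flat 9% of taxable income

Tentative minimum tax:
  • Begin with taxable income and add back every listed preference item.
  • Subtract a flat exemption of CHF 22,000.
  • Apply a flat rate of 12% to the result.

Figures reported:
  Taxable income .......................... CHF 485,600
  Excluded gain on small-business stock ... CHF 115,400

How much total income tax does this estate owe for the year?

Tentative minimum tax:
  Adjusted income: CHF 485,600 + CHF 115,400 = CHF 601,000
  Less exemption CHF 22,000 → base CHF 579,000
  CHF 579,000 × 12% = CHF 69,480

Regular income tax:
  CHF 485,600 × 9% = CHF 43,704

CHF 69,480 > CHF 43,704, so the tentative minimum tax is the binding amount.

CHF 69,480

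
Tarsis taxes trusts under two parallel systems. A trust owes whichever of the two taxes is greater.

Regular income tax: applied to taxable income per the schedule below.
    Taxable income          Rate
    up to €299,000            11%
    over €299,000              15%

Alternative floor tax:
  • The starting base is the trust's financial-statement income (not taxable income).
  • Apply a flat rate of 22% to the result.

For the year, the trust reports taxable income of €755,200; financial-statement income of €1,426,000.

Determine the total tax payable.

€313,720

Regular income tax:
  €299,000 × 11% = €32,890
  €456,200 × 15% = €68,430
  → €101,320

Alternative floor tax:
  Base (financial-statement income): €1,426,000
  €1,426,000 × 22% = €313,720

€313,720 > €101,320, so the alternative floor tax is the binding amount.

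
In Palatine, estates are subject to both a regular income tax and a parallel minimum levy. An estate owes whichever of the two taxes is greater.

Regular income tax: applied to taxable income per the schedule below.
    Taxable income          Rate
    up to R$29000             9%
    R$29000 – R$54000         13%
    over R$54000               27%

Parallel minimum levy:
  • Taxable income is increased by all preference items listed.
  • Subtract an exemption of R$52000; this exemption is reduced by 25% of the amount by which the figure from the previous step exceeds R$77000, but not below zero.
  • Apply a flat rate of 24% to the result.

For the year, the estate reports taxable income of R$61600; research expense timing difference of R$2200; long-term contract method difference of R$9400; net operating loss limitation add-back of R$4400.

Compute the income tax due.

R$7912

Parallel minimum levy:
  Adjusted income: R$61600 + R$2200 + R$9400 + R$4400 = R$77600
  Exemption: R$52000 − 25% × (R$77600 − R$77000) = R$52000 − R$150 = R$51850
  Base: R$77600 − R$51850 = R$25750
  R$25750 × 24% = R$6180

Regular income tax:
  R$29000 × 9% = R$2610
  R$25000 × 13% = R$3250
  R$7600 × 27% = R$2052
  → R$7912

R$7912 > R$6180, so the regular income tax governs.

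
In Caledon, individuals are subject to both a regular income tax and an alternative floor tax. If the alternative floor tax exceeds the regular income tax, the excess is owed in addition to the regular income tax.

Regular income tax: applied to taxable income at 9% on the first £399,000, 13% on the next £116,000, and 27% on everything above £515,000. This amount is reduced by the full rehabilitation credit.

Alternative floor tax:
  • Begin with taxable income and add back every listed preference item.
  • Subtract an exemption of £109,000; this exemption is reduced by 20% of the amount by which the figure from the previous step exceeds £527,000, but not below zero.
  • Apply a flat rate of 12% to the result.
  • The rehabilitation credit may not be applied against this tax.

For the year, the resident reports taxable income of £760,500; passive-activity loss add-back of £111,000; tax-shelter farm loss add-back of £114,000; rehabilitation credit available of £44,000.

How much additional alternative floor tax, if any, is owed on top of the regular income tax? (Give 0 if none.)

Alternative floor tax:
  Adjusted income: £760,500 + £111,000 + £114,000 = £985,500
  Exemption: £109,000 − 20% × (£985,500 − £527,000) = £109,000 − £91,700 = £17,300
  Base: £985,500 − £17,300 = £968,200
  £968,200 × 12% = £116,184

Regular income tax:
  £399,000 × 9% = £35,910
  £116,000 × 13% = £15,080
  £245,500 × 27% = £66,285
  → £117,275
  Less rehabilitation credit £44,000 → £73,275

Excess of alternative floor tax over regular income tax: £116,184 − £73,275 = £42,909.

£42,909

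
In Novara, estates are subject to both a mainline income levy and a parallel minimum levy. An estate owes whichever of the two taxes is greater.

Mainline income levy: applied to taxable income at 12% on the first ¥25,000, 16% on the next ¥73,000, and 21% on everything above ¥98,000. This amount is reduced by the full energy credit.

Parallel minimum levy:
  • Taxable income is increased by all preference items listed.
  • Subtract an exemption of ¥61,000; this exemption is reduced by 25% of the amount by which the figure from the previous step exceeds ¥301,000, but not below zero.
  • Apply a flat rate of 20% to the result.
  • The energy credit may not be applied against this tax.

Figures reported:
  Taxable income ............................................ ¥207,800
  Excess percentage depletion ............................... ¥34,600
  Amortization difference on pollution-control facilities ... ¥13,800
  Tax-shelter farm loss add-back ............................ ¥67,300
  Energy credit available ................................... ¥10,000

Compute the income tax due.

¥53,625

Parallel minimum levy:
  Adjusted income: ¥207,800 + ¥34,600 + ¥13,800 + ¥67,300 = ¥323,500
  Exemption: ¥61,000 − 25% × (¥323,500 − ¥301,000) = ¥61,000 − ¥5,625 = ¥55,375
  Base: ¥323,500 − ¥55,375 = ¥268,125
  ¥268,125 × 20% = ¥53,625

Mainline income levy:
  ¥25,000 × 12% = ¥3,000
  ¥73,000 × 16% = ¥11,680
  ¥109,800 × 21% = ¥23,058
  → ¥37,738
  Less energy credit ¥10,000 → ¥27,738

¥53,625 > ¥27,738, so the parallel minimum levy is the binding amount.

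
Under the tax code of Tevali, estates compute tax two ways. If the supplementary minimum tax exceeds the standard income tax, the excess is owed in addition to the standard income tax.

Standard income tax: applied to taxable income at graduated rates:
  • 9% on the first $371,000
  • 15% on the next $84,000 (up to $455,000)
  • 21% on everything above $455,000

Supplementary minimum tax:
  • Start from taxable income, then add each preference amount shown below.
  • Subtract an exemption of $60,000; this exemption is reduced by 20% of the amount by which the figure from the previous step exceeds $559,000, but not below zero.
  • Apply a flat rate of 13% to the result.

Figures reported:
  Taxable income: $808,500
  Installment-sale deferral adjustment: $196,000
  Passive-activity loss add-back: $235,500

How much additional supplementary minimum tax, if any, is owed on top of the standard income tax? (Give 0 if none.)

$40,975

Standard income tax:
  $371,000 × 9% = $33,390
  $84,000 × 15% = $12,600
  $353,500 × 21% = $74,235
  → $120,225

Supplementary minimum tax:
  Adjusted income: $808,500 + $196,000 + $235,500 = $1,240,000
  Exemption: 20% × ($1,240,000 − $559,000) = $136,200 ≥ $60,000, so the exemption is fully phased out
  Base: $1,240,000 − $0 = $1,240,000
  $1,240,000 × 13% = $161,200

Excess of supplementary minimum tax over standard income tax: $161,200 − $120,225 = $40,975.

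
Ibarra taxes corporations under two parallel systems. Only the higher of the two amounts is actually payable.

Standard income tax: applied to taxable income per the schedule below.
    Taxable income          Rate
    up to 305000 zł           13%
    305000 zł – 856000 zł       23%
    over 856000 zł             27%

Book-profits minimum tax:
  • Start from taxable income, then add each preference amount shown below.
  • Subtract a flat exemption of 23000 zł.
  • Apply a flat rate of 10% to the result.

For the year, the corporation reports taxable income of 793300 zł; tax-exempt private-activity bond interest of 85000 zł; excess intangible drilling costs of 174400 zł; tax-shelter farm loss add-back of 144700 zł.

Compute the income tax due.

151959 zł

Book-profits minimum tax:
  Adjusted income: 793300 zł + 85000 zł + 174400 zł + 144700 zł = 1197400 zł
  Less exemption 23000 zł → base 1174400 zł
  1174400 zł × 10% = 117440 zł

Standard income tax:
  305000 zł × 13% = 39650 zł
  488300 zł × 23% = 112309 zł
  → 151959 zł

151959 zł > 117440 zł, so the standard income tax governs.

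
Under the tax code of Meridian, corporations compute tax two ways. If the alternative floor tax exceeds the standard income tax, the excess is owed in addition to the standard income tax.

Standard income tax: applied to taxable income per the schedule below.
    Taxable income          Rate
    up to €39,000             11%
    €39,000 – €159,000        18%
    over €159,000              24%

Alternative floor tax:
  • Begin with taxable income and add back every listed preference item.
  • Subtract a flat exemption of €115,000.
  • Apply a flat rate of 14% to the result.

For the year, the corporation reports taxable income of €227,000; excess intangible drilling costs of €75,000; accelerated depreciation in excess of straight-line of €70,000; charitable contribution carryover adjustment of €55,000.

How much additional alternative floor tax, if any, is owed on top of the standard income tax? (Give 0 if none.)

Alternative floor tax:
  Adjusted income: €227,000 + €75,000 + €70,000 + €55,000 = €427,000
  Less exemption €115,000 → base €312,000
  €312,000 × 14% = €43,680

Standard income tax:
  €39,000 × 11% = €4,290
  €120,000 × 18% = €21,600
  €68,000 × 24% = €16,320
  → €42,210

Excess of alternative floor tax over standard income tax: €43,680 − €42,210 = €1,470.

€1,470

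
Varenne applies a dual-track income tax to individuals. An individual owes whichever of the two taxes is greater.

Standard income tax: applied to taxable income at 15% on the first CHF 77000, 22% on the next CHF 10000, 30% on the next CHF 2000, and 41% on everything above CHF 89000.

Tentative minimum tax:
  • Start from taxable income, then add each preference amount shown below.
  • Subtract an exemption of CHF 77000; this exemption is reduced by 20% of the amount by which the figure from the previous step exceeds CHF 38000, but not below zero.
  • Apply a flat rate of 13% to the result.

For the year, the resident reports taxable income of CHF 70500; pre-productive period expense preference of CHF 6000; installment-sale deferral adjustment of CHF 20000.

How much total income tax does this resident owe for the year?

CHF 10575

Standard income tax:
  CHF 70500 × 15% = CHF 10575

Tentative minimum tax:
  Adjusted income: CHF 70500 + CHF 6000 + CHF 20000 = CHF 96500
  Exemption: CHF 77000 − 20% × (CHF 96500 − CHF 38000) = CHF 77000 − CHF 11700 = CHF 65300
  Base: CHF 96500 − CHF 65300 = CHF 31200
  CHF 31200 × 13% = CHF 4056

CHF 10575 > CHF 4056, so the standard income tax governs.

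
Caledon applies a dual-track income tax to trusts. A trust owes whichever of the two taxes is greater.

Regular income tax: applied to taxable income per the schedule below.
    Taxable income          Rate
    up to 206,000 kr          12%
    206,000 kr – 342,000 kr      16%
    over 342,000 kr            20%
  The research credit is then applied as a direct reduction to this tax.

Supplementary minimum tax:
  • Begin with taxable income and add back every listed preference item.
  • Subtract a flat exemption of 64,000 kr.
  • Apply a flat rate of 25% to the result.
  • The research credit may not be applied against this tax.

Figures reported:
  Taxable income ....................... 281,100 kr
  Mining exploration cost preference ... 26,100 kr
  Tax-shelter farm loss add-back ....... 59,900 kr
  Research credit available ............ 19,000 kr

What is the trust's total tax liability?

Supplementary minimum tax:
  Adjusted income: 281,100 kr + 26,100 kr + 59,900 kr = 367,100 kr
  Less exemption 64,000 kr → base 303,100 kr
  303,100 kr × 25% = 75,775 kr

Regular income tax:
  206,000 kr × 12% = 24,720 kr
  75,100 kr × 16% = 12,016 kr
  → 36,736 kr
  Less research credit 19,000 kr → 17,736 kr

75,775 kr > 17,736 kr, so the supplementary minimum tax is the binding amount.

75,775 kr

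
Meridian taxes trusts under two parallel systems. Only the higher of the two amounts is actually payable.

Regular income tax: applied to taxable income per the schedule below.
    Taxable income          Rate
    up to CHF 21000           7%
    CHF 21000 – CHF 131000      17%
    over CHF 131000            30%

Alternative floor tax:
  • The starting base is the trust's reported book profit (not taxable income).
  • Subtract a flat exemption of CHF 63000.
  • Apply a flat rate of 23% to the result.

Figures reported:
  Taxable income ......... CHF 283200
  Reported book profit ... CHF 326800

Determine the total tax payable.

CHF 65830

Regular income tax:
  CHF 21000 × 7% = CHF 1470
  CHF 110000 × 17% = CHF 18700
  CHF 152200 × 30% = CHF 45660
  → CHF 65830

Alternative floor tax:
  Base (reported book profit): CHF 326800
  Less exemption CHF 63000 → base CHF 263800
  CHF 263800 × 23% = CHF 60674

CHF 65830 > CHF 60674, so the regular income tax governs.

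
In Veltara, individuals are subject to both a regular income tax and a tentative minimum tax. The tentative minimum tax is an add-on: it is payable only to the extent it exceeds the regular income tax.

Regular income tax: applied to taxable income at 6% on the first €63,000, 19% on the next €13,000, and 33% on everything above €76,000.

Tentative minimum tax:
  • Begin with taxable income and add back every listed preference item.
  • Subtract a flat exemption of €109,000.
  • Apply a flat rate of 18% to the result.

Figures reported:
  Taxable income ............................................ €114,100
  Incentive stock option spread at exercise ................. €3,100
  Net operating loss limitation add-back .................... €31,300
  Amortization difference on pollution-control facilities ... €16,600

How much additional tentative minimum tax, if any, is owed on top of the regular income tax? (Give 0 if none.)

Regular income tax:
  €63,000 × 6% = €3,780
  €13,000 × 19% = €2,470
  €38,100 × 33% = €12,573
  → €18,823

Tentative minimum tax:
  Adjusted income: €114,100 + €3,100 + €31,300 + €16,600 = €165,100
  Less exemption €109,000 → base €56,100
  €56,100 × 18% = €10,098

€10,098 ≤ €18,823, so no add-on is due.

€0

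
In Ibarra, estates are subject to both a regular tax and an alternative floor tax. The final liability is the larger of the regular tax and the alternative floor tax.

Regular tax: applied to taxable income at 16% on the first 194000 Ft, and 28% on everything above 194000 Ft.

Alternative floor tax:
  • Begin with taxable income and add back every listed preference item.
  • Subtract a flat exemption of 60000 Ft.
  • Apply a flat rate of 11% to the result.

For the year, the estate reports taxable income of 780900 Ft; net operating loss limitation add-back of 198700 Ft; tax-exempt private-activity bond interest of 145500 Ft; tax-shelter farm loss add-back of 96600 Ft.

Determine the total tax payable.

Regular tax:
  194000 Ft × 16% = 31040 Ft
  586900 Ft × 28% = 164332 Ft
  → 195372 Ft

Alternative floor tax:
  Adjusted income: 780900 Ft + 198700 Ft + 145500 Ft + 96600 Ft = 1221700 Ft
  Less exemption 60000 Ft → base 1161700 Ft
  1161700 Ft × 11% = 127787 Ft

195372 Ft > 127787 Ft, so the regular tax governs.

195372 Ft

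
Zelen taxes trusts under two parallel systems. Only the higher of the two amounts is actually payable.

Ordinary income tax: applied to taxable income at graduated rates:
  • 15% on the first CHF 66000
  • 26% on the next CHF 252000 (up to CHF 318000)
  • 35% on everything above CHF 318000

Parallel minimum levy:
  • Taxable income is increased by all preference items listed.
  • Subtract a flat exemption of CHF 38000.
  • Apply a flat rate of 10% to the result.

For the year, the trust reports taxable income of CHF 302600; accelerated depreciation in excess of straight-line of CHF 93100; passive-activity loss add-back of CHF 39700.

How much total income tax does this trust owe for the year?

Parallel minimum levy:
  Adjusted income: CHF 302600 + CHF 93100 + CHF 39700 = CHF 435400
  Less exemption CHF 38000 → base CHF 397400
  CHF 397400 × 10% = CHF 39740

Ordinary income tax:
  CHF 66000 × 15% = CHF 9900
  CHF 236600 × 26% = CHF 61516
  → CHF 71416

CHF 71416 > CHF 39740, so the ordinary income tax governs.

CHF 71416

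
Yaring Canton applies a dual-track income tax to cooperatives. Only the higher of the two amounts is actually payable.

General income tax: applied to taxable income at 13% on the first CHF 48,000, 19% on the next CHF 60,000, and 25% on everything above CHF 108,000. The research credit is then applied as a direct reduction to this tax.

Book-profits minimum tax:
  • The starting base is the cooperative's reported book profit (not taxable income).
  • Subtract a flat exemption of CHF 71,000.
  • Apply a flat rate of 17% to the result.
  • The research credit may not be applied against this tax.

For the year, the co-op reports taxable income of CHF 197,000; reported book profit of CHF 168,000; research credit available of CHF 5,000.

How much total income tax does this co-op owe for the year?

CHF 34,890

General income tax:
  CHF 48,000 × 13% = CHF 6,240
  CHF 60,000 × 19% = CHF 11,400
  CHF 89,000 × 25% = CHF 22,250
  → CHF 39,890
  Less research credit CHF 5,000 → CHF 34,890

Book-profits minimum tax:
  Base (reported book profit): CHF 168,000
  Less exemption CHF 71,000 → base CHF 97,000
  CHF 97,000 × 17% = CHF 16,490

CHF 34,890 > CHF 16,490, so the general income tax governs.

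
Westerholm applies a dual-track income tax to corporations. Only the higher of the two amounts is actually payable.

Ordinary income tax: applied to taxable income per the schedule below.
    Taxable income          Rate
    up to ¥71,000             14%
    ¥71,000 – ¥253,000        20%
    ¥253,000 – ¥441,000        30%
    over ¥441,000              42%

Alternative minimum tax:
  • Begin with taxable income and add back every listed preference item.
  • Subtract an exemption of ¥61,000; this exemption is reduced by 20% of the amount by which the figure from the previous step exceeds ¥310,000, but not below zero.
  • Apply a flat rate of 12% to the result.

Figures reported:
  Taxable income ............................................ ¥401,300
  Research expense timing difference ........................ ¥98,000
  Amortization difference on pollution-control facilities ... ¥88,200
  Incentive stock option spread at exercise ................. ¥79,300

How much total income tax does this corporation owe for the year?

Ordinary income tax:
  ¥71,000 × 14% = ¥9,940
  ¥182,000 × 20% = ¥36,400
  ¥148,300 × 30% = ¥44,490
  → ¥90,830

Alternative minimum tax:
  Adjusted income: ¥401,300 + ¥98,000 + ¥88,200 + ¥79,300 = ¥666,800
  Exemption: 20% × (¥666,800 − ¥310,000) = ¥71,360 ≥ ¥61,000, so the exemption is fully phased out
  Base: ¥666,800 − ¥0 = ¥666,800
  ¥666,800 × 12% = ¥80,016

¥90,830 > ¥80,016, so the ordinary income tax governs.

¥90,830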